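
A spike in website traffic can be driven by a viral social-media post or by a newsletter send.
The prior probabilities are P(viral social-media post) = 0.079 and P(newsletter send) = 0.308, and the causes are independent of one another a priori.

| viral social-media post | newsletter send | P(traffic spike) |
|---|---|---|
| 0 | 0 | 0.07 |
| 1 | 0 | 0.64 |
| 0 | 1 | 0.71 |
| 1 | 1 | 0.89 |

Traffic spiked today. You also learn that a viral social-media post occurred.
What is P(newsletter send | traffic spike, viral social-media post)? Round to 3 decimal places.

P(traffic spike | viral social-media post) = 0.64*0.692 + 0.89*0.308 = 0.442880 + 0.274120 = 0.717000
Of this, 0.274120 comes from 0.89*0.308 (the newsletter send=true cases).
P(newsletter send | traffic spike, viral social-media post) = 0.274120 / 0.717000 ≈ 0.382

P(newsletter send | traffic spike, viral social-media post) ≈ 0.382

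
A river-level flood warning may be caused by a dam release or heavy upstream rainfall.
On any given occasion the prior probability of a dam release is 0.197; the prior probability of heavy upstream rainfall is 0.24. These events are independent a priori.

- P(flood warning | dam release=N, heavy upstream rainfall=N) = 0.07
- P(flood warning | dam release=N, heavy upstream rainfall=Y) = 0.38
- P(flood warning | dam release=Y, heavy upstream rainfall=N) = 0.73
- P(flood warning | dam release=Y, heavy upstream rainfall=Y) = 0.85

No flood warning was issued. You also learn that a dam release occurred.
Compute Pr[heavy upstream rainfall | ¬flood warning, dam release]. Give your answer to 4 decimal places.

Pr[heavy upstream rainfall | ¬flood warning, dam release] ≈ 0.1493

By total probability over both values of heavy upstream rainfall:
  P(¬flood warning | dam release) = 0.27·0.76 + 0.15·0.24
        = 0.205200 + 0.036000 = 0.241200
Keeping only the heavy upstream rainfall-present terms gives 0.036000, so
  P(heavy upstream rainfall | ¬flood warning, dam release) = 0.036000 / 0.241200 ≈ 0.1493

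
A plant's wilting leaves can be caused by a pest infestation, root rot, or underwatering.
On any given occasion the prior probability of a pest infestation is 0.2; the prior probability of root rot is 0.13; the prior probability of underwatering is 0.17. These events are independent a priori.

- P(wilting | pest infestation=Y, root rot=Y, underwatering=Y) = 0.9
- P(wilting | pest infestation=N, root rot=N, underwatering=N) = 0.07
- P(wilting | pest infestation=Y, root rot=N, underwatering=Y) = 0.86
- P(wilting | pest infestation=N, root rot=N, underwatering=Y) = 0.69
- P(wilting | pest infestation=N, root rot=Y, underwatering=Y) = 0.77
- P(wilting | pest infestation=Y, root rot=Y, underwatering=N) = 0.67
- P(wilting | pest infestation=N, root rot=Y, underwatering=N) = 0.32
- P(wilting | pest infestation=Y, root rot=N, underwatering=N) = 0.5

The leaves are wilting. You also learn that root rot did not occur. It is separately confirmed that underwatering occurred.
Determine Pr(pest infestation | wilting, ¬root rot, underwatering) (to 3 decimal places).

Weight on pest infestation=true, given the evidence: 0.86*0.2 = 0.172000
The normalizing constant is 0.69*0.8 + 0.86*0.2 = 0.724000
Posterior = 0.172000 / 0.724000 ≈ 0.238

Pr(pest infestation | wilting, ¬root rot, underwatering) ≈ 0.238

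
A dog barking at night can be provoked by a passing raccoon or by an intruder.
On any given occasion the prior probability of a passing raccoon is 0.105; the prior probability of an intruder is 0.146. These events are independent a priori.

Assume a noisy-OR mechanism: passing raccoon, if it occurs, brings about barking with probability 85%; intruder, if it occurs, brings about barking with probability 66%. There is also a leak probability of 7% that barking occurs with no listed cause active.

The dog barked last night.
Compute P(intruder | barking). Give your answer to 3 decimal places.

P(intruder | barking) ≈ 0.443

Under noisy-OR, P(barking | causes) = 1 − (1−0.07)·∏(1−qᵢ) over the active causes.
By total probability over the 4 (passing raccoon, intruder) configurations:
  P(barking) = 0.07*0.895*0.854 + 0.6838*0.895*0.146 + 0.8605*0.105*0.854 + 0.95257*0.105*0.146
        = 0.053503 + 0.089352 + 0.077161 + 0.014603 = 0.234619
Keeping only the intruder-present terms gives 0.103955, so
  P(intruder | barking) = 0.103955 / 0.234619 ≈ 0.443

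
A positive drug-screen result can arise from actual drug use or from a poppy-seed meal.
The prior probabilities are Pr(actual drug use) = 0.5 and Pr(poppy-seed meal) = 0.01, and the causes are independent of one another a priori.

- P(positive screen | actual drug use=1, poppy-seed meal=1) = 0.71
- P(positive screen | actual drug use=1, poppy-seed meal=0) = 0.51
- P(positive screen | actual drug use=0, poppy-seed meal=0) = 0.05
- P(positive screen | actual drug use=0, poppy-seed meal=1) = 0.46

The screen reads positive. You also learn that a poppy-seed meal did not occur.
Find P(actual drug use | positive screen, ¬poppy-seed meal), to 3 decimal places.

P(actual drug use | positive screen, ¬poppy-seed meal) ≈ 0.911

By total probability over both values of actual drug use:
  P(positive screen | ¬poppy-seed meal) = 0.05×0.5 + 0.51×0.5
        = 0.025000 + 0.255000 = 0.280000
Configurations with actual drug use contribute 0.255000, so
  P(actual drug use | positive screen, ¬poppy-seed meal) = 0.255000 / 0.280000 ≈ 0.911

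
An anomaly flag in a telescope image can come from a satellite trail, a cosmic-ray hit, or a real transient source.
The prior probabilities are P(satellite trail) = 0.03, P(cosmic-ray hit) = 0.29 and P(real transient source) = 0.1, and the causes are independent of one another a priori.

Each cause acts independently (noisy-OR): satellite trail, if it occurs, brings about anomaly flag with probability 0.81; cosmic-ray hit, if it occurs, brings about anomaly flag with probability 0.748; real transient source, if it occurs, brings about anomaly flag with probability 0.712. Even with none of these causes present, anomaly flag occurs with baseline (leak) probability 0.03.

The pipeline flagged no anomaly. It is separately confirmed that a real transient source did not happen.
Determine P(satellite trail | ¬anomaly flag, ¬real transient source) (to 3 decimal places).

P(satellite trail | ¬anomaly flag, ¬real transient source) ≈ 0.006

Under noisy-OR, P(anomaly flag | causes) = 1 − (1−0.03)·∏(1−qᵢ) over the active causes.
Numerator (weight on configurations with satellite trail): 0.003926 + 0.000404 = 0.004330
Denominator P(¬anomaly flag | ¬real transient source): 0.97×0.97×0.71 + 0.24444×0.97×0.29 + 0.1843×0.03×0.71 + 0.046444×0.03×0.29 = 0.741130
P(satellite trail | ¬anomaly flag, ¬real transient source) = 0.004330/0.741130 ≈ 0.006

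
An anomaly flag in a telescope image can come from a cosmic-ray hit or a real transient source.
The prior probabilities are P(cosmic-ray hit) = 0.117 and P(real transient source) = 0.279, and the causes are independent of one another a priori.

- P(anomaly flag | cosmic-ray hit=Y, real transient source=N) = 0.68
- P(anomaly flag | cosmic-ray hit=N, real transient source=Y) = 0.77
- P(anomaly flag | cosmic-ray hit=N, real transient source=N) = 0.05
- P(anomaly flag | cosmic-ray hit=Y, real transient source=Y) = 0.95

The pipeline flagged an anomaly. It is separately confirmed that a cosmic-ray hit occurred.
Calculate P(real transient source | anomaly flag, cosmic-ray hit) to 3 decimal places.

Numerator (weight on configurations with real transient source): 0.95·0.279 = 0.265050
The normalizing constant is 0.68·0.721 + 0.95·0.279 = 0.755330
Posterior = 0.265050 / 0.755330 ≈ 0.351

P(real transient source | anomaly flag, cosmic-ray hit) ≈ 0.351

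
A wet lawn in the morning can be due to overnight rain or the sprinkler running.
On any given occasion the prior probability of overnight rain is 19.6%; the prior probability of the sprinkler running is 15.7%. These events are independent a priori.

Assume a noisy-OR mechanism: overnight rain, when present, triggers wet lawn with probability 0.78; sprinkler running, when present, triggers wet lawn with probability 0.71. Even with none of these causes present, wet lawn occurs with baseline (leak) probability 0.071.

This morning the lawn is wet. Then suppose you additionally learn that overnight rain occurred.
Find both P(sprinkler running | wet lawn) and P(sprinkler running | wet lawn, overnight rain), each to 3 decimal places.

Under noisy-OR, P(wet lawn | causes) = 1 − (1−0.071)·∏(1−qᵢ) over the active causes.
Numerator (weight on configurations with sprinkler running): 0.092221 + 0.028948 = 0.121169
Denominator P(wet lawn): 0.071*0.804*0.843 + 0.73059*0.804*0.157 + 0.79562*0.196*0.843 + 0.94073*0.196*0.157 = 0.300750
P(sprinkler running | wet lawn) = 0.121169/0.300750 ≈ 0.403

Now condition on the additional information:
Numerator (weight on configurations with sprinkler running): 0.94073*0.157 = 0.147695
The normalizing constant is 0.79562*0.843 + 0.94073*0.157 = 0.818403
Posterior = 0.147695 / 0.818403 ≈ 0.180

P(sprinkler running | wet lawn) ≈ 0.403; P(sprinkler running | wet lawn, overnight rain) ≈ 0.180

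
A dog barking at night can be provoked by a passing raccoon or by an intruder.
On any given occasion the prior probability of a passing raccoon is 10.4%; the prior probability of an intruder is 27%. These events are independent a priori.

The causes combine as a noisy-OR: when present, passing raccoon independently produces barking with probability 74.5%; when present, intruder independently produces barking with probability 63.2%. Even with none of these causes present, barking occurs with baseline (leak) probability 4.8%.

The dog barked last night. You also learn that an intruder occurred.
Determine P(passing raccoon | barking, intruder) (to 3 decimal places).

P(passing raccoon | barking, intruder) ≈ 0.140

Under noisy-OR, P(barking | causes) = 1 − (1−0.048)·∏(1−qᵢ) over the active causes.
P(barking | intruder) = 0.649664·0.896 + 0.910664·0.104 = 0.582099 + 0.094709 = 0.676808
Restricting to configurations with passing raccoon present: 0.910664·0.104 = 0.094709.
So P(passing raccoon | barking, intruder) = 0.094709/0.676808 ≈ 0.140.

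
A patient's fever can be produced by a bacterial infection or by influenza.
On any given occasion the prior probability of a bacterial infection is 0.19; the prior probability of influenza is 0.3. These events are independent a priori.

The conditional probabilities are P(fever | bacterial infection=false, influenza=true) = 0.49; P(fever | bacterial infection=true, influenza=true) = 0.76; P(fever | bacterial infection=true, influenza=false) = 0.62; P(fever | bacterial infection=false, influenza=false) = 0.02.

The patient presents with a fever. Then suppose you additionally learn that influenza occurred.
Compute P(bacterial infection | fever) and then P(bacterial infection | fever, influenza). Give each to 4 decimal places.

P(bacterial infection | fever) ≈ 0.4910; P(bacterial infection | fever, influenza) ≈ 0.2668

By total probability over the 4 (bacterial infection, influenza) configurations:
  P(fever) = 0.02·0.81·0.7 + 0.49·0.81·0.3 + 0.62·0.19·0.7 + 0.76·0.19·0.3
        = 0.011340 + 0.119070 + 0.082460 + 0.043320 = 0.256190
Keeping only the bacterial infection-present terms gives 0.125780, so
  P(bacterial infection | fever) = 0.125780 / 0.256190 ≈ 0.4910

Now also conditioning on influenza=true:
Sum P(fever|·) weighted by the priors over both values of bacterial infection:
  P(fever | influenza) = 0.49·0.81 + 0.76·0.19
        = 0.396900 + 0.144400 = 0.541300
Keeping only the bacterial infection-present terms gives 0.144400, so
  P(bacterial infection | fever, influenza) = 0.144400 / 0.541300 ≈ 0.2668
This is intercausal reasoning (explaining away): once influenza accounts for the fever, bacterial infection becomes less likely.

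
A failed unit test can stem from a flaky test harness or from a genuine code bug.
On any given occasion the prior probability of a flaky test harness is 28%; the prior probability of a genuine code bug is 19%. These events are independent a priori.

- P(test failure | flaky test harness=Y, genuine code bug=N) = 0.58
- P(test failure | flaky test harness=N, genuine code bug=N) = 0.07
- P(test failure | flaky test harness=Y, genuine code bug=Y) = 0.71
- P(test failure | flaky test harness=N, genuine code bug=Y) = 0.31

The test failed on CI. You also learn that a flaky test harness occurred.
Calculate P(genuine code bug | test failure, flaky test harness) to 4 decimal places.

For the numerator, keep only genuine code bug=true terms: 0.71*0.19 = 0.134900
Denominator P(test failure | flaky test harness): 0.58*0.81 + 0.71*0.19 = 0.604700
P(genuine code bug | test failure, flaky test harness) = 0.134900/0.604700 ≈ 0.2231

P(genuine code bug | test failure, flaky test harness) ≈ 0.2231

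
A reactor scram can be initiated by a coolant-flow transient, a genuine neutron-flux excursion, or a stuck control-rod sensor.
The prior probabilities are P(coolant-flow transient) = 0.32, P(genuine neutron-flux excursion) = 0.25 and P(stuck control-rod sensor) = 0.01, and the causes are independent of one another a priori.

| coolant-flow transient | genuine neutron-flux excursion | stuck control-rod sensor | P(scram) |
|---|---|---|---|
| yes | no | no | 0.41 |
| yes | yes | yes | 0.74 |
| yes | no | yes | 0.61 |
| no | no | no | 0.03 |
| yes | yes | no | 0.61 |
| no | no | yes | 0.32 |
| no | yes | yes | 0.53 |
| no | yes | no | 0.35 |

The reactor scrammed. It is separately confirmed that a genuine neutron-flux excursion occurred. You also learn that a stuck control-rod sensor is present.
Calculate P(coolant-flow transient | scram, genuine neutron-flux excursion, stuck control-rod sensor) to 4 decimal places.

Numerator (weight on configurations with coolant-flow transient): 0.74·0.32 = 0.236800
The normalizing constant is 0.53·0.68 + 0.74·0.32 = 0.597200
Posterior = 0.236800 / 0.597200 ≈ 0.3965

P(coolant-flow transient | scram, genuine neutron-flux excursion, stuck control-rod sensor) ≈ 0.3965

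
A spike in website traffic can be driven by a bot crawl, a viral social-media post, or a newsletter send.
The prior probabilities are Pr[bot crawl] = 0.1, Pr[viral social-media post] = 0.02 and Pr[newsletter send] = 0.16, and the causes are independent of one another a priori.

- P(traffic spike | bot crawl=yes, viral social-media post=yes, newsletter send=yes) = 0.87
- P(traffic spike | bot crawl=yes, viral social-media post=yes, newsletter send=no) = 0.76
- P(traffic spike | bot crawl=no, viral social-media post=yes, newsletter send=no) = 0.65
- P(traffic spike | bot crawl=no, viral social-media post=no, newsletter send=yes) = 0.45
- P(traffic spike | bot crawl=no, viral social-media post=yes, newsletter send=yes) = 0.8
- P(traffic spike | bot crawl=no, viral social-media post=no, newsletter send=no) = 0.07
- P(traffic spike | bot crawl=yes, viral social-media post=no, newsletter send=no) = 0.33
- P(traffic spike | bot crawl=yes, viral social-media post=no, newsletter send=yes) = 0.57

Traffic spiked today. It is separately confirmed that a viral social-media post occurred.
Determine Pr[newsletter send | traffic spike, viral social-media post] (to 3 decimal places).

P(traffic spike | viral social-media post) = 0.65*0.9*0.84 + 0.8*0.9*0.16 + 0.76*0.1*0.84 + 0.87*0.1*0.16 = 0.491400 + 0.115200 + 0.063840 + 0.013920 = 0.684360
The newsletter send-present share is 0.115200 + 0.013920 = 0.129120.
So P(newsletter send | traffic spike, viral social-media post) = 0.129120/0.684360 ≈ 0.189.

Pr[newsletter send | traffic spike, viral social-media post] ≈ 0.189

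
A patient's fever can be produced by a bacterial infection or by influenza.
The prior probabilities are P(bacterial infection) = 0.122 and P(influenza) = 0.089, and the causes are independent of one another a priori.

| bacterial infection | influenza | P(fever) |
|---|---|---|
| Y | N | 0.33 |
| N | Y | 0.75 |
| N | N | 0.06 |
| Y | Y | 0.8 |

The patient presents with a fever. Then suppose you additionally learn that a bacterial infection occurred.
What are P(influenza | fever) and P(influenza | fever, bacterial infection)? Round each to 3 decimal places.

Enumerate the 4 (bacterial infection, influenza) configurations and weight by the priors:
  P(fever) = 0.06×0.878×0.911 + 0.75×0.878×0.089 + 0.33×0.122×0.911 + 0.8×0.122×0.089
        = 0.047991 + 0.058606 + 0.036677 + 0.008686 = 0.151960
Keeping only the influenza-present terms gives 0.067292, so
  P(influenza | fever) = 0.067292 / 0.151960 ≈ 0.443

With the extra evidence:
By total probability over both values of influenza:
  P(fever | bacterial infection) = 0.33*0.911 + 0.8*0.089
        = 0.300630 + 0.071200 = 0.371830
The terms with influenza present sum to 0.071200, so
  P(influenza | fever, bacterial infection) = 0.071200 / 0.371830 ≈ 0.191
— bacterial infection explains away the evidence for influenza.

P(influenza | fever) ≈ 0.443; P(influenza | fever, bacterial infection) ≈ 0.191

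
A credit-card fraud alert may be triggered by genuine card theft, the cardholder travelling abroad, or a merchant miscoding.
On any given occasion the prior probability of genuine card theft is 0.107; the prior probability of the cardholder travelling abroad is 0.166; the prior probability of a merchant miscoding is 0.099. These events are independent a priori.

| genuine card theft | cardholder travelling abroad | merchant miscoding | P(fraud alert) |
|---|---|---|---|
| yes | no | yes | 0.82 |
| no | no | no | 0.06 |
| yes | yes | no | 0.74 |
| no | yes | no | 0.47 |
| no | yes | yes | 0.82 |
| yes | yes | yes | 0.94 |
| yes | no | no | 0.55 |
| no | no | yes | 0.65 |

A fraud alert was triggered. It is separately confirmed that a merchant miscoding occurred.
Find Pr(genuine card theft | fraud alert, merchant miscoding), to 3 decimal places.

Enumerate the 4 (genuine card theft, cardholder travelling abroad) configurations and weight by the priors:
  P(fraud alert | merchant miscoding) = 0.65×0.893×0.834 + 0.82×0.893×0.166 + 0.82×0.107×0.834 + 0.94×0.107×0.166
        = 0.484095 + 0.121555 + 0.073175 + 0.016696 = 0.695521
Configurations with genuine card theft contribute 0.089871, so
  P(genuine card theft | fraud alert, merchant miscoding) = 0.089871 / 0.695521 ≈ 0.129

Pr(genuine card theft | fraud alert, merchant miscoding) ≈ 0.129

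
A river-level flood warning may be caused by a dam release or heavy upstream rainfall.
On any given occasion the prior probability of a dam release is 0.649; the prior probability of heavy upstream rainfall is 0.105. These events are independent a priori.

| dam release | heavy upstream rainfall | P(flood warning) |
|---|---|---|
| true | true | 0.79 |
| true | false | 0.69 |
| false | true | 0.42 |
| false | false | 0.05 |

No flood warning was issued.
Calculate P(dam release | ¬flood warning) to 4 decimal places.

P(dam release | ¬flood warning) ≈ 0.3780

P(¬flood warning) = 0.95*0.351*0.895 + 0.58*0.351*0.105 + 0.31*0.649*0.895 + 0.21*0.649*0.105 = 0.298438 + 0.021376 + 0.180065 + 0.014310 = 0.514189
Of this, 0.194375 comes from 0.180065 + 0.014310 (the dam release=true cases).
So P(dam release | ¬flood warning) = 0.194375/0.514189 ≈ 0.3780.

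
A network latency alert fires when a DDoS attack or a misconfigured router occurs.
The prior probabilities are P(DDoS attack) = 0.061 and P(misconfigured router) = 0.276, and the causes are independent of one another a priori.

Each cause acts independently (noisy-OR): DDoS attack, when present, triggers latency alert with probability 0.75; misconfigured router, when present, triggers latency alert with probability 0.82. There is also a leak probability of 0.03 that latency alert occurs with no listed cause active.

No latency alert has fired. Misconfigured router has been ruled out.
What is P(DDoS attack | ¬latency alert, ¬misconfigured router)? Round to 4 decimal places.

Under noisy-OR, P(latency alert | causes) = 1 − (1−0.03)·∏(1−qᵢ) over the active causes.
Sum P(¬latency alert|·) weighted by the priors over both values of DDoS attack:
  P(¬latency alert | ¬misconfigured router) = 0.97×0.939 + 0.2425×0.061
        = 0.910830 + 0.014793 = 0.925623
The terms with DDoS attack present sum to 0.014793, so
  P(DDoS attack | ¬latency alert, ¬misconfigured router) = 0.014793 / 0.925623 ≈ 0.0160

P(DDoS attack | ¬latency alert, ¬misconfigured router) ≈ 0.0160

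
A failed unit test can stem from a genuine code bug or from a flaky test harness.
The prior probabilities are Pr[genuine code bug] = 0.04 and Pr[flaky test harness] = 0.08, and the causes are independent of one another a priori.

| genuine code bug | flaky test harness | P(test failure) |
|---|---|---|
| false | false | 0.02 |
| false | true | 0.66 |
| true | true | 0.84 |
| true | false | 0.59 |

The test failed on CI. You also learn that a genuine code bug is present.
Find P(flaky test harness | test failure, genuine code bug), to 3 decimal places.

P(flaky test harness | test failure, genuine code bug) ≈ 0.110

P(test failure | genuine code bug) = 0.59*0.92 + 0.84*0.08 = 0.542800 + 0.067200 = 0.610000
Restricting to configurations with flaky test harness present: 0.84*0.08 = 0.067200.
P(flaky test harness | test failure, genuine code bug) = 0.067200 / 0.610000 ≈ 0.110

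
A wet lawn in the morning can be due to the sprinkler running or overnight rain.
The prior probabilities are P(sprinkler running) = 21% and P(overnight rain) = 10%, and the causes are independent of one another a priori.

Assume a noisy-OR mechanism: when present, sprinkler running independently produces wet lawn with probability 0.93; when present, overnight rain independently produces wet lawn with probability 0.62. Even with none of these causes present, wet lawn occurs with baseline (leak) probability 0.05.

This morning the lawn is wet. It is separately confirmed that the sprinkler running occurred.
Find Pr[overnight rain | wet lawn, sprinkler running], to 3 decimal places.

Under noisy-OR, P(wet lawn | causes) = 1 − (1−0.05)·∏(1−qᵢ) over the active causes.
P(wet lawn | sprinkler running) = 0.9335×0.9 + 0.97473×0.1 = 0.840150 + 0.097473 = 0.937623
The overnight rain-present share is 0.97473×0.1 = 0.097473.
Hence the posterior is 0.097473/0.937623 ≈ 0.104.

Pr[overnight rain | wet lawn, sprinkler running] ≈ 0.104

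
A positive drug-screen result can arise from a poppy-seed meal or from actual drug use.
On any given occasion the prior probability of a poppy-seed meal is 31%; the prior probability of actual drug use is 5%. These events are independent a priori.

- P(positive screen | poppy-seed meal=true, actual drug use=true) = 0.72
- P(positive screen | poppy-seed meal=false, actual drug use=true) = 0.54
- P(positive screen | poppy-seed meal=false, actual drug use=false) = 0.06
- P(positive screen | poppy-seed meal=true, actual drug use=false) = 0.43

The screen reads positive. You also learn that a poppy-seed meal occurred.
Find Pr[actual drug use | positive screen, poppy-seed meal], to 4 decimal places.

Enumerate both values of actual drug use and weight by the priors:
  P(positive screen | poppy-seed meal) = 0.43×0.95 + 0.72×0.05
        = 0.408500 + 0.036000 = 0.444500
Configurations with actual drug use contribute 0.036000, so
  P(actual drug use | positive screen, poppy-seed meal) = 0.036000 / 0.444500 ≈ 0.0810

Pr[actual drug use | positive screen, poppy-seed meal] ≈ 0.0810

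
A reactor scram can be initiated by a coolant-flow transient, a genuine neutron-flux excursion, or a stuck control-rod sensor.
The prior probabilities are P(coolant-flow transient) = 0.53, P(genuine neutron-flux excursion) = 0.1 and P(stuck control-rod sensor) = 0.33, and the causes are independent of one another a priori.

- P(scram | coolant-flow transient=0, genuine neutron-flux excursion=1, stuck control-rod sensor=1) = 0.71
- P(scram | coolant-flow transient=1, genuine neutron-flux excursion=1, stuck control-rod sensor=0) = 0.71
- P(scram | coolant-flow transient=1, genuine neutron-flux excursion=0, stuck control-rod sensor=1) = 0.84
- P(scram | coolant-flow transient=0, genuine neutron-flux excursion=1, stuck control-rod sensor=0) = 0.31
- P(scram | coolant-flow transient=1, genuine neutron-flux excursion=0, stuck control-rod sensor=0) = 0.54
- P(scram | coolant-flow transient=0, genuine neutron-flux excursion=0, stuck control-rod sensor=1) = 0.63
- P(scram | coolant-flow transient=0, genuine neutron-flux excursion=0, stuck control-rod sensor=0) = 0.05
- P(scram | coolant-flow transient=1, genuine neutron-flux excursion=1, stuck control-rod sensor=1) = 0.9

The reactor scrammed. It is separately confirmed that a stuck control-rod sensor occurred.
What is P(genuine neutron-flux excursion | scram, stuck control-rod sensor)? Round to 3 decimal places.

P(genuine neutron-flux excursion | scram, stuck control-rod sensor) ≈ 0.108

For the numerator, keep only genuine neutron-flux excursion=true terms: 0.033370 + 0.047700 = 0.081070
Normalizer over all consistent configurations: 0.63·0.47·0.9 + 0.71·0.47·0.1 + 0.84·0.53·0.9 + 0.9·0.53·0.1 = 0.748240
Posterior = 0.081070 / 0.748240 ≈ 0.108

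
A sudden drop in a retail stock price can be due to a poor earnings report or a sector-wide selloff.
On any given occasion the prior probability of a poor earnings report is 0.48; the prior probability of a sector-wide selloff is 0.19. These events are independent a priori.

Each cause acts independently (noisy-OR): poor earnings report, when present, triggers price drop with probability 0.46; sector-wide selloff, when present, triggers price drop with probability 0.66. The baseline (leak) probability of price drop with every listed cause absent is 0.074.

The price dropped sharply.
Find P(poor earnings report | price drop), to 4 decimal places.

Under noisy-OR, P(price drop | causes) = 1 − (1−0.074)·∏(1−qᵢ) over the active causes.
By total probability over the 4 (poor earnings report, sector-wide selloff) configurations:
  P(price drop) = 0.074*0.52*0.81 + 0.68516*0.52*0.19 + 0.49996*0.48*0.81 + 0.829986*0.48*0.19
        = 0.031169 + 0.067694 + 0.194384 + 0.075695 = 0.368942
Keeping only the poor earnings report-present terms gives 0.270079, so
  P(poor earnings report | price drop) = 0.270079 / 0.368942 ≈ 0.7320

P(poor earnings report | price drop) ≈ 0.7320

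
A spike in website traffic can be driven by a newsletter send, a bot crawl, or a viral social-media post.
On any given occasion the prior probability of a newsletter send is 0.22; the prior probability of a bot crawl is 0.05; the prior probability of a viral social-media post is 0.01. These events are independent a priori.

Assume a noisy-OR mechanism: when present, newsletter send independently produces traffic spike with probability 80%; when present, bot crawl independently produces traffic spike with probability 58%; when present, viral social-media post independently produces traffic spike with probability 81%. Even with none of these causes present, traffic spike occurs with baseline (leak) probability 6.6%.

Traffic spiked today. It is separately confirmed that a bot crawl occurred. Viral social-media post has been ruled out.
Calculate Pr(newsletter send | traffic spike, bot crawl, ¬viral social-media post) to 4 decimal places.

Pr(newsletter send | traffic spike, bot crawl, ¬viral social-media post) ≈ 0.2996

Under noisy-OR, P(traffic spike | causes) = 1 − (1−0.066)·∏(1−qᵢ) over the active causes.
P(traffic spike | bot crawl, ¬viral social-media post) = 0.60772×0.78 + 0.921544×0.22 = 0.474022 + 0.202740 = 0.676762
Restricting to configurations with newsletter send present: 0.921544×0.22 = 0.202740.
So P(newsletter send | traffic spike, bot crawl, ¬viral social-media post) = 0.202740/0.676762 ≈ 0.2996.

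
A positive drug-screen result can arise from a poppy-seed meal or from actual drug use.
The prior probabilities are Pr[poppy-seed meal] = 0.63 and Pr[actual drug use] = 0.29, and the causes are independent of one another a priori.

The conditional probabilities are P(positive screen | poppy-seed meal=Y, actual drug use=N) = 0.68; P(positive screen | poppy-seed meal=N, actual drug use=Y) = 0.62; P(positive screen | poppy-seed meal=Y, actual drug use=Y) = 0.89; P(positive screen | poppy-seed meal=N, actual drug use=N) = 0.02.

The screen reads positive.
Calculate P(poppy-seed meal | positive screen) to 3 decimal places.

P(poppy-seed meal | positive screen) ≈ 0.867

Sum P(positive screen|·) weighted by the priors over the 4 (poppy-seed meal, actual drug use) configurations:
  P(positive screen) = 0.02×0.37×0.71 + 0.62×0.37×0.29 + 0.68×0.63×0.71 + 0.89×0.63×0.29
        = 0.005254 + 0.066526 + 0.304164 + 0.162603 = 0.538547
Configurations with poppy-seed meal contribute 0.466767, so
  P(poppy-seed meal | positive screen) = 0.466767 / 0.538547 ≈ 0.867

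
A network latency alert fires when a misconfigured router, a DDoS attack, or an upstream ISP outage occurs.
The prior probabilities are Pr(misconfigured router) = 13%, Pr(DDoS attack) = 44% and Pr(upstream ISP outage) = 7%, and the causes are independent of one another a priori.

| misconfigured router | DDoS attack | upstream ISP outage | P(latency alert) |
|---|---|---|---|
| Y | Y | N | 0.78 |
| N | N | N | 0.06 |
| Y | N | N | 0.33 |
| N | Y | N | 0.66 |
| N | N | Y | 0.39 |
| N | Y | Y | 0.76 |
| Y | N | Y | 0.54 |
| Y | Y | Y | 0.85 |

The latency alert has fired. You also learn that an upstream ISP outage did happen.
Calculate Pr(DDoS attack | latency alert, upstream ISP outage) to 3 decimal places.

P(latency alert | upstream ISP outage) = 0.39×0.87×0.56 + 0.76×0.87×0.44 + 0.54×0.13×0.56 + 0.85×0.13×0.44 = 0.190008 + 0.290928 + 0.039312 + 0.048620 = 0.568868
Restricting to configurations with DDoS attack present: 0.290928 + 0.048620 = 0.339548.
Hence the posterior is 0.339548/0.568868 ≈ 0.597.

Pr(DDoS attack | latency alert, upstream ISP outage) ≈ 0.597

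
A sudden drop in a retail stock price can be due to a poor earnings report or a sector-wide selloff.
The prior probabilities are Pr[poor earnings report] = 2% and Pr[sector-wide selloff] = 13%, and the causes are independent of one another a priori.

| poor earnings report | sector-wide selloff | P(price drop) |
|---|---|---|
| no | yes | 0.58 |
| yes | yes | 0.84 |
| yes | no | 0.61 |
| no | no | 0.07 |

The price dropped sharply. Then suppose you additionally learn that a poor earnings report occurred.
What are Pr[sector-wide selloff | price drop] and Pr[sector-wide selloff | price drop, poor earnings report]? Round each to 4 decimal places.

Enumerate the 4 (poor earnings report, sector-wide selloff) configurations and weight by the priors:
  P(price drop) = 0.07×0.98×0.87 + 0.58×0.98×0.13 + 0.61×0.02×0.87 + 0.84×0.02×0.13
        = 0.059682 + 0.073892 + 0.010614 + 0.002184 = 0.146372
The terms with sector-wide selloff present sum to 0.076076, so
  P(sector-wide selloff | price drop) = 0.076076 / 0.146372 ≈ 0.5197

With the extra evidence:
P(price drop | poor earnings report) = 0.61·0.87 + 0.84·0.13 = 0.530700 + 0.109200 = 0.639900
The sector-wide selloff-present share is 0.84·0.13 = 0.109200.
Hence the posterior is 0.109200/0.639900 ≈ 0.1707.

Pr[sector-wide selloff | price drop] ≈ 0.5197; Pr[sector-wide selloff | price drop, poor earnings report] ≈ 0.1707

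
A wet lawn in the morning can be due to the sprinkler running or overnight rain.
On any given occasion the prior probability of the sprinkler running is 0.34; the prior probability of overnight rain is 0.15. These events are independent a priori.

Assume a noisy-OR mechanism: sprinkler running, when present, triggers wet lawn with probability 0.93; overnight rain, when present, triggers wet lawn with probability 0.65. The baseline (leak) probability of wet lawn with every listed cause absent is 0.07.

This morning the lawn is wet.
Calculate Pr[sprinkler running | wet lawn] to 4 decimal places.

Under noisy-OR, P(wet lawn | causes) = 1 − (1−0.07)·∏(1−qᵢ) over the active causes.
P(wet lawn) = 0.07×0.66×0.85 + 0.6745×0.66×0.15 + 0.9349×0.34×0.85 + 0.977215×0.34×0.15 = 0.039270 + 0.066776 + 0.270186 + 0.049838 = 0.426070
Restricting to configurations with sprinkler running present: 0.270186 + 0.049838 = 0.320024.
Hence the posterior is 0.320024/0.426070 ≈ 0.7511.

Pr[sprinkler running | wet lawn] ≈ 0.7511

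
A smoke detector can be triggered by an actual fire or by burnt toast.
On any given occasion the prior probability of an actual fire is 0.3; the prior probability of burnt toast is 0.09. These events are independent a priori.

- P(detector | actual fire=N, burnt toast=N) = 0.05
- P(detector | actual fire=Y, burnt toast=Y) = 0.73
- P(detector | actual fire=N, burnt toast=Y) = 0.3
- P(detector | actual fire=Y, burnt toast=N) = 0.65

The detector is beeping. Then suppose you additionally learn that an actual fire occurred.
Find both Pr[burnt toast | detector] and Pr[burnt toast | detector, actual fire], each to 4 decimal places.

Numerator (weight on configurations with burnt toast): 0.018900 + 0.019710 = 0.038610
Denominator P(detector): 0.05×0.7×0.91 + 0.3×0.7×0.09 + 0.65×0.3×0.91 + 0.73×0.3×0.09 = 0.247910
Posterior = 0.038610 / 0.247910 ≈ 0.1557

Now condition on the additional information:
P(detector | actual fire) = 0.65·0.91 + 0.73·0.09 = 0.591500 + 0.065700 = 0.657200
The burnt toast-present share is 0.73·0.09 = 0.065700.
Hence the posterior is 0.065700/0.657200 ≈ 0.1000.
Conditioning on actual fire lowers the posterior on burnt toast: the classic explaining-away effect in a common-effect structure.

Pr[burnt toast | detector] ≈ 0.1557; Pr[burnt toast | detector, actual fire] ≈ 0.1000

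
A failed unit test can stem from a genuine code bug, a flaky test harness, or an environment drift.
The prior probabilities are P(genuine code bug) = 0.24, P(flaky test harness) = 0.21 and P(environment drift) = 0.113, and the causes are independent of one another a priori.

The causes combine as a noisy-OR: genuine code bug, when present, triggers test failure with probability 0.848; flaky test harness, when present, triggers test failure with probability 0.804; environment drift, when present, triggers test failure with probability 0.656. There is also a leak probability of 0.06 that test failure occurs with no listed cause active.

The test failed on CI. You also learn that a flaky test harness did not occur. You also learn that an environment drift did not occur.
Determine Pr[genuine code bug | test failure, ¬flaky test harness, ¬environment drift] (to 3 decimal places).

Pr[genuine code bug | test failure, ¬flaky test harness, ¬environment drift] ≈ 0.819

Under noisy-OR, P(test failure | causes) = 1 − (1−0.06)·∏(1−qᵢ) over the active causes.
Weight on genuine code bug=true, given the evidence: 0.85712·0.24 = 0.205709
Denominator P(test failure | ¬flaky test harness, ¬environment drift): 0.06·0.76 + 0.85712·0.24 = 0.251309
Posterior = 0.205709 / 0.251309 ≈ 0.819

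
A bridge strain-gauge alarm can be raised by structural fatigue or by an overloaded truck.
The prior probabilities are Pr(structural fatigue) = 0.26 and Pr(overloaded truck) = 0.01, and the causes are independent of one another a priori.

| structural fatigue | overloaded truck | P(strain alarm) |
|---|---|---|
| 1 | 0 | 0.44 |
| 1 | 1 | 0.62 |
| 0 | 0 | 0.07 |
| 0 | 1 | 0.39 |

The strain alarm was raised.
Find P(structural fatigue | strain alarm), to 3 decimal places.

P(strain alarm) = 0.07×0.74×0.99 + 0.39×0.74×0.01 + 0.44×0.26×0.99 + 0.62×0.26×0.01 = 0.051282 + 0.002886 + 0.113256 + 0.001612 = 0.169036
Of this, 0.114868 comes from 0.113256 + 0.001612 (the structural fatigue=true cases).
P(structural fatigue | strain alarm) = 0.114868 / 0.169036 ≈ 0.680

P(structural fatigue | strain alarm) ≈ 0.680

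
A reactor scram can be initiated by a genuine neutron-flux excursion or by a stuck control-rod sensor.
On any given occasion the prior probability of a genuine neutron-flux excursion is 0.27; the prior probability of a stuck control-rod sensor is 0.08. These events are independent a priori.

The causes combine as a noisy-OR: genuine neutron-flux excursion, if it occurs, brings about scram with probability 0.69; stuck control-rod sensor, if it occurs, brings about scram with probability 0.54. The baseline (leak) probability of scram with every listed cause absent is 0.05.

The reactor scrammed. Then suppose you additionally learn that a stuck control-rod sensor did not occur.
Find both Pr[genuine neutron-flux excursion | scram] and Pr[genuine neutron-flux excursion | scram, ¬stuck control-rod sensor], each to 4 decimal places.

Under noisy-OR, P(scram | causes) = 1 − (1−0.05)·∏(1−qᵢ) over the active causes.
Sum P(scram|·) weighted by the priors over the 4 (genuine neutron-flux excursion, stuck control-rod sensor) configurations:
  P(scram) = 0.05·0.73·0.92 + 0.563·0.73·0.08 + 0.7055·0.27·0.92 + 0.86453·0.27·0.08
        = 0.033580 + 0.032879 + 0.175246 + 0.018674 = 0.260379
Configurations with genuine neutron-flux excursion contribute 0.193920, so
  P(genuine neutron-flux excursion | scram) = 0.193920 / 0.260379 ≈ 0.7448

With the extra evidence:
P(scram | ¬stuck control-rod sensor) = 0.05*0.73 + 0.7055*0.27 = 0.036500 + 0.190485 = 0.226985
Of this, 0.190485 comes from 0.7055*0.27 (the genuine neutron-flux excursion=true cases).
P(genuine neutron-flux excursion | scram, ¬stuck control-rod sensor) = 0.190485 / 0.226985 ≈ 0.8392
Ruling out stuck control-rod sensor raises the posterior on genuine neutron-flux excursion — the flip side of explaining away.

Pr[genuine neutron-flux excursion | scram] ≈ 0.7448; Pr[genuine neutron-flux excursion | scram, ¬stuck control-rod sensor] ≈ 0.8392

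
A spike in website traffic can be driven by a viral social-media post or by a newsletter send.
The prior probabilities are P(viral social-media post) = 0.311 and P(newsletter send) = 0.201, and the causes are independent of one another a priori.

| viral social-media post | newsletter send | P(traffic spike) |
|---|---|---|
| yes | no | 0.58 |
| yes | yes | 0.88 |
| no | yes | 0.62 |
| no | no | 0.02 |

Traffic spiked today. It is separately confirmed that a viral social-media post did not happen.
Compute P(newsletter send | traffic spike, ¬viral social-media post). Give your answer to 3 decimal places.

P(newsletter send | traffic spike, ¬viral social-media post) ≈ 0.886

By total probability over both values of newsletter send:
  P(traffic spike | ¬viral social-media post) = 0.02·0.799 + 0.62·0.201
        = 0.015980 + 0.124620 = 0.140600
Configurations with newsletter send contribute 0.124620, so
  P(newsletter send | traffic spike, ¬viral social-media post) = 0.124620 / 0.140600 ≈ 0.886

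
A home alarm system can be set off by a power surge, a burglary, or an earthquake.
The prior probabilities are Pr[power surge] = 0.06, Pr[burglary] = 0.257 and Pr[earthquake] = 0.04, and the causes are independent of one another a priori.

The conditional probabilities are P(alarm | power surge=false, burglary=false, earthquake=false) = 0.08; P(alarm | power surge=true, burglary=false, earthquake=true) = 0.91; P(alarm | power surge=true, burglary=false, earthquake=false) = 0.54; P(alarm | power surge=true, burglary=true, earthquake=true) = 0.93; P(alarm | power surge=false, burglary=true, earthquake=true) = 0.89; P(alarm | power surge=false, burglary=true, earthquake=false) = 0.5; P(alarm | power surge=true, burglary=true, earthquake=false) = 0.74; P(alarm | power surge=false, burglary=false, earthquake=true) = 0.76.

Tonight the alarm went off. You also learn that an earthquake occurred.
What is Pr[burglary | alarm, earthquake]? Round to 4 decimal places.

P(alarm | earthquake) = 0.76×0.94×0.743 + 0.89×0.94×0.257 + 0.91×0.06×0.743 + 0.93×0.06×0.257 = 0.530799 + 0.215006 + 0.040568 + 0.014341 = 0.800714
The burglary-present share is 0.215006 + 0.014341 = 0.229347.
So P(burglary | alarm, earthquake) = 0.229347/0.800714 ≈ 0.2864.

Pr[burglary | alarm, earthquake] ≈ 0.2864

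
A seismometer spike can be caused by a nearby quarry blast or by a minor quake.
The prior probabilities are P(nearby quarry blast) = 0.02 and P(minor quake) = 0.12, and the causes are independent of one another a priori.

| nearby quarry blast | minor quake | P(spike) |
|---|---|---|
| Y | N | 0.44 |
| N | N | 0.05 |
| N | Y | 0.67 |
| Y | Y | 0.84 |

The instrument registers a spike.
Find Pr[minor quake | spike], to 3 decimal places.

For the numerator, keep only minor quake=true terms: 0.078792 + 0.002016 = 0.080808
Denominator P(spike): 0.05·0.98·0.88 + 0.67·0.98·0.12 + 0.44·0.02·0.88 + 0.84·0.02·0.12 = 0.131672
P(minor quake | spike) = 0.080808/0.131672 ≈ 0.614

Pr[minor quake | spike] ≈ 0.614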